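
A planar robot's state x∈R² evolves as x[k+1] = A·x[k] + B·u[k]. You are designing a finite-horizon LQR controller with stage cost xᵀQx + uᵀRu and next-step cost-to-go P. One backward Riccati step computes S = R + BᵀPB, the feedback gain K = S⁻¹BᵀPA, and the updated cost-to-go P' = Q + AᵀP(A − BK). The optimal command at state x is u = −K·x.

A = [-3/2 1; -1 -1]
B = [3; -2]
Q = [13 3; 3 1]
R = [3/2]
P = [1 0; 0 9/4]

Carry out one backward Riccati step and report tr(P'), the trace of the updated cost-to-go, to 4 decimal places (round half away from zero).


BᵀP = [3.0000 -4.5000]
S = R + BᵀPB = [3/2] + [18.0000] = [19.5000]
BᵀPA = [0.0000 7.5000]
K = S⁻¹·BᵀPA = [0.0000 0.3846]
A−BK = [-1.5000 -0.1538; -1.0000 -0.2308]
AᵀP(A−BK) = [4.5000 0.7500; 0.7500 0.3654]
P' = Q + AᵀP(A−BK) = [17.5000 3.7500; 3.7500 1.3654]
tr(P') = 18.8654

18.8654


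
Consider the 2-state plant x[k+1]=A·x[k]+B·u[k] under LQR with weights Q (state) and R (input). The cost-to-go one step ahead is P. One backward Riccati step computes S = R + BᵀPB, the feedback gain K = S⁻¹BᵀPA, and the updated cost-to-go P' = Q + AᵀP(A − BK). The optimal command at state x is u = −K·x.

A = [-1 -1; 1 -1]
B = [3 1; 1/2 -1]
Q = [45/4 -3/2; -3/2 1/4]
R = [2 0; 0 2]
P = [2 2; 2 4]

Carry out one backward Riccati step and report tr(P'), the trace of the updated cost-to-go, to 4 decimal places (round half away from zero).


BᵀP = [7.0000 8.0000; 0.0000 -2.0000]
S = R + BᵀPB = [2 0; 0 2] + [25.0000 -1.0000; -1.0000 2.0000] = [27.0000 -1.0000; -1.0000 4.0000]
BᵀPA = [1.0000 -15.0000; -2.0000 2.0000]
K = S⁻¹·BᵀPA = [0.0187 -0.5421; -0.4953 0.3645]
A−BK = [-0.5607 0.2617; 0.4953 -0.3645]
AᵀP(A−BK) = [0.9907 -0.7290; -0.7290 1.1402]
P' = Q + AᵀP(A−BK) = [12.2407 -2.2290; -2.2290 1.3902]
tr(P') = 13.6308

13.6308


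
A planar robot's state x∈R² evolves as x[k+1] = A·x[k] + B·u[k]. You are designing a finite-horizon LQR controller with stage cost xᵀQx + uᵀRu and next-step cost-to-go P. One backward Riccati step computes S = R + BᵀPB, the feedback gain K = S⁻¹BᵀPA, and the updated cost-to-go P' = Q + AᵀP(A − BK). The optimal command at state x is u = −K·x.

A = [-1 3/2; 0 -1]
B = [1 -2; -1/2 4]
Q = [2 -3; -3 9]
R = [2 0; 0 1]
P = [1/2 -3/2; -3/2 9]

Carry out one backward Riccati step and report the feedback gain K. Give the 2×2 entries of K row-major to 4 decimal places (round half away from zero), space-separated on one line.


BᵀP = [1.2500 -6.0000; -7.0000 39.0000]
S = R + BᵀPB = [2 0; 0 1] + [4.2500 -26.5000; -26.5000 170.0000] = [6.2500 -26.5000; -26.5000 171.0000]
BᵀPA = [-1.2500 7.8750; 7.0000 -49.5000]
K = S⁻¹·BᵀPA = [-0.0771 0.0952; 0.0290 -0.2747]
A−BK = [-0.8649 0.8554; -0.1545 0.1465]
AᵀP(A−BK) = [0.2007 -0.2080; -0.2080 0.2766]
P' = Q + AᵀP(A−BK) = [2.2007 -3.2080; -3.2080 9.2766]
tr(P') = 11.4774

-0.0771 0.0952 0.0290 -0.2747


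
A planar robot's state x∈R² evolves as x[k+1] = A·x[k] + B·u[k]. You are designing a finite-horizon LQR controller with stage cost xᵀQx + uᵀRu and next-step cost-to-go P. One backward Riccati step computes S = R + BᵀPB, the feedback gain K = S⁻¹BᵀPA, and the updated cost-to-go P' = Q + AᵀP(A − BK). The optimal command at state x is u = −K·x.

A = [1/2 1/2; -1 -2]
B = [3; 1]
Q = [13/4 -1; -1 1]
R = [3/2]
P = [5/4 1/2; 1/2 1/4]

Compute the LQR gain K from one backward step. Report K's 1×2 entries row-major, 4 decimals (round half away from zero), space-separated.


BᵀP = [4.2500 1.7500]
S = R + BᵀPB = [3/2] + [14.5000] = [16.0000]
BᵀPA = [0.3750 -1.3750]
K = S⁻¹·BᵀPA = [0.0234 -0.0859]
A−BK = [0.4297 0.7578; -1.0234 -1.9141]
AᵀP(A−BK) = [0.0537 0.0947; 0.0947 0.1943]
P' = Q + AᵀP(A−BK) = [3.3037 -0.9053; -0.9053 1.1943]
tr(P') = 4.4980

0.0234 -0.0859


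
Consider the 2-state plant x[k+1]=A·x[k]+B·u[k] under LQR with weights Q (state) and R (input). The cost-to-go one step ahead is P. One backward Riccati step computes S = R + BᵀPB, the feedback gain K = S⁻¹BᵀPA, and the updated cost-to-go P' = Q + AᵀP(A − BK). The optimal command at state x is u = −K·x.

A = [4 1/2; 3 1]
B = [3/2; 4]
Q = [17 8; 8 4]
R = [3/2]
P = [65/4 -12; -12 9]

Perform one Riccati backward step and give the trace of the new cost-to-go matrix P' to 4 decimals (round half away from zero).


30.9631

BᵀP = [-23.6250 18.0000]
S = R + BᵀPB = [3/2] + [36.5625] = [38.0625]
BᵀPA = [-40.5000 6.1875]
K = S⁻¹·BᵀPA = [-1.0640 0.1626]
A−BK = [5.5961 0.2562; 7.2562 0.3498]
AᵀP(A−BK) = [9.9064 0.0837; 0.0837 0.0567]
P' = Q + AᵀP(A−BK) = [26.9064 8.0837; 8.0837 4.0567]
tr(P') = 30.9631


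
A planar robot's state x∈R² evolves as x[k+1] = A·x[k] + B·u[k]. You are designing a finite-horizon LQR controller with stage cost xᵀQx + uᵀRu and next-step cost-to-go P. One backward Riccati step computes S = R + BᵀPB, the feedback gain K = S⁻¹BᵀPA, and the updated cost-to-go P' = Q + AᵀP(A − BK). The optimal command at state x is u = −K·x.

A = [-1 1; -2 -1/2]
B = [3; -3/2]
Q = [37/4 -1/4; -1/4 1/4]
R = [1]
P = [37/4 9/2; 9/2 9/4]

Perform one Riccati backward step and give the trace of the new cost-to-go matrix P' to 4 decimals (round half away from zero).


BᵀP = [21.0000 10.1250]
S = R + BᵀPB = [1] + [47.8125] = [48.8125]
BᵀPA = [-41.2500 15.9375]
K = S⁻¹·BᵀPA = [-0.8451 0.3265]
A−BK = [1.5352 0.0205; -3.2676 -0.0102]
AᵀP(A−BK) = [1.3908 -0.2817; -0.2817 0.1088]
P' = Q + AᵀP(A−BK) = [10.6408 -0.5317; -0.5317 0.3588]
tr(P') = 10.9997

10.9997


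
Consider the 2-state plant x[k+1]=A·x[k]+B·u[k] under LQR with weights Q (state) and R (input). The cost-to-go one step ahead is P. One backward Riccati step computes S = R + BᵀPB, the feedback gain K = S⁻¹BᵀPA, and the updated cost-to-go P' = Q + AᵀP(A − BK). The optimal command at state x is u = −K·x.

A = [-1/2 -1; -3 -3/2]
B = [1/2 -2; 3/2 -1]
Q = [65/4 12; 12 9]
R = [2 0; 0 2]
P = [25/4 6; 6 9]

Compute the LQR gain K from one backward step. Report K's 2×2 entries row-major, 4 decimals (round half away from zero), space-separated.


-1.2640 -0.5678 0.3457 0.4477

BᵀP = [12.1250 16.5000; -18.5000 -21.0000]
S = R + BᵀPB = [2 0; 0 2] + [30.8125 -40.7500; -40.7500 58.0000] = [32.8125 -40.7500; -40.7500 60.0000]
BᵀPA = [-55.5625 -36.8750; 72.2500 50.0000]
K = S⁻¹·BᵀPA = [-1.2640 -0.5678; 0.3457 0.4477]
A−BK = [0.8234 0.1793; -0.7583 -0.2006]
AᵀP(A−BK) = [5.3544 2.2299; 2.2299 1.1771]
P' = Q + AᵀP(A−BK) = [21.6044 14.2299; 14.2299 10.1771]
tr(P') = 31.7815


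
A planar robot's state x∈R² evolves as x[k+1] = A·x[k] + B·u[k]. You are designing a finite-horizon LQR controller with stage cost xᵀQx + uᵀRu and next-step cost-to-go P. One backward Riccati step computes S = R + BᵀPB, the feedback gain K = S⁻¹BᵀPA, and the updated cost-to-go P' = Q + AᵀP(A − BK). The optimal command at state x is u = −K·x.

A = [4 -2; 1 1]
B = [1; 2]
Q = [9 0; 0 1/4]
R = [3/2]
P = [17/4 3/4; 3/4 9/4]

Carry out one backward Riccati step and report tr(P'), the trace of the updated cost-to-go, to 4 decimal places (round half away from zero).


54.5880

BᵀP = [5.7500 5.2500]
S = R + BᵀPB = [3/2] + [16.2500] = [17.7500]
BᵀPA = [28.2500 -6.2500]
K = S⁻¹·BᵀPA = [1.5915 -0.3521]
A−BK = [2.4085 -1.6479; -2.1831 1.7042]
AᵀP(A−BK) = [31.2887 -20.3028; -20.3028 14.0493]
P' = Q + AᵀP(A−BK) = [40.2887 -20.3028; -20.3028 14.2993]
tr(P') = 54.5880


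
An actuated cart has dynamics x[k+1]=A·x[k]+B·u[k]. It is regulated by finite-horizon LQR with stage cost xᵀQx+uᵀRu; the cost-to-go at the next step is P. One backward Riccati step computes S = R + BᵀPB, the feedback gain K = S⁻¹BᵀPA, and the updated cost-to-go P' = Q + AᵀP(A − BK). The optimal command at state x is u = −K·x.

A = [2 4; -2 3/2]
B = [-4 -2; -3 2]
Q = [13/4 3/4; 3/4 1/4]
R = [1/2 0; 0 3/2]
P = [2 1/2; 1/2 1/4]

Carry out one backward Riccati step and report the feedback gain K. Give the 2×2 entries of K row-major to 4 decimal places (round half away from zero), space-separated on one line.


-0.1665 -0.8361 -0.4234 -0.2251

BᵀP = [-9.5000 -2.7500; -3.0000 -0.5000]
S = R + BᵀPB = [1/2 0; 0 3/2] + [46.2500 13.5000; 13.5000 5.0000] = [46.7500 13.5000; 13.5000 6.5000]
BᵀPA = [-13.5000 -42.1250; -5.0000 -12.7500]
K = S⁻¹·BᵀPA = [-0.1665 -0.8361; -0.4234 -0.2251]
A−BK = [0.4872 0.2055; -1.6526 -0.5581]
AᵀP(A−BK) = [0.6351 0.3376; 0.3376 0.4732]
P' = Q + AᵀP(A−BK) = [3.8851 1.0876; 1.0876 0.7232]
tr(P') = 4.6083


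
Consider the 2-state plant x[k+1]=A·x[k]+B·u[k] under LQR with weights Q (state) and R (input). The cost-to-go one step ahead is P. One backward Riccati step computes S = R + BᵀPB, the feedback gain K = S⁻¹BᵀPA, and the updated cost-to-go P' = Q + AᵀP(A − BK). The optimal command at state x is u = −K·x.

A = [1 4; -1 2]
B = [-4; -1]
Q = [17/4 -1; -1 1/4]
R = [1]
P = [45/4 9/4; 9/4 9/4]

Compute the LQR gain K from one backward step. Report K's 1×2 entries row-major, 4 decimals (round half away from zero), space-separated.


-0.1789 -1.0509

BᵀP = [-47.2500 -11.2500]
S = R + BᵀPB = [1] + [200.2500] = [201.2500]
BᵀPA = [-36.0000 -211.5000]
K = S⁻¹·BᵀPA = [-0.1789 -1.0509]
A−BK = [0.2845 -0.2037; -1.1789 0.9491]
AᵀP(A−BK) = [2.5602 -1.8335; -1.8335 2.7280]
P' = Q + AᵀP(A−BK) = [6.8102 -2.8335; -2.8335 2.9780]
tr(P') = 9.7882


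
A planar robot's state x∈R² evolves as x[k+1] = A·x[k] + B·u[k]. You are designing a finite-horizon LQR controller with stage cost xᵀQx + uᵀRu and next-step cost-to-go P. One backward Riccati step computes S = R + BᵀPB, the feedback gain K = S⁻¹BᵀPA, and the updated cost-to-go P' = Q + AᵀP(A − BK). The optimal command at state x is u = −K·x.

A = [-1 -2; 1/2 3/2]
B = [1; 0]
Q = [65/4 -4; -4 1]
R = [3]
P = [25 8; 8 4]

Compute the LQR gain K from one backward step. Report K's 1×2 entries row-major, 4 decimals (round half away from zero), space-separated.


BᵀP = [25.0000 8.0000]
S = R + BᵀPB = [3] + [25.0000] = [28.0000]
BᵀPA = [-21.0000 -38.0000]
K = S⁻¹·BᵀPA = [-0.7500 -1.3571]
A−BK = [-0.2500 -0.6429; 0.5000 1.5000]
AᵀP(A−BK) = [2.2500 4.5000; 4.5000 9.4286]
P' = Q + AᵀP(A−BK) = [18.5000 0.5000; 0.5000 10.4286]
tr(P') = 28.9286

-0.7500 -1.3571


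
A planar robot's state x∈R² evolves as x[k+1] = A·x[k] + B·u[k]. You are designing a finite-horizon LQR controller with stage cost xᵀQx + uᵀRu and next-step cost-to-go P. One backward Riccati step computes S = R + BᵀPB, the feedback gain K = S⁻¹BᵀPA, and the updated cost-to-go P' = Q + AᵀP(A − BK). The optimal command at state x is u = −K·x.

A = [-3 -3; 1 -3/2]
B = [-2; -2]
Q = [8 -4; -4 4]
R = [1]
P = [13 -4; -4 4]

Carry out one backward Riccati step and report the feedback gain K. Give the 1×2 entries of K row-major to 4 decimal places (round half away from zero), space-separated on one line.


BᵀP = [-18.0000 0.0000]
S = R + BᵀPB = [1] + [36.0000] = [37.0000]
BᵀPA = [54.0000 54.0000]
K = S⁻¹·BᵀPA = [1.4595 1.4595]
A−BK = [-0.0811 -0.0811; 3.9189 1.4189]
AᵀP(A−BK) = [66.1892 26.1892; 26.1892 11.1892]
P' = Q + AᵀP(A−BK) = [74.1892 22.1892; 22.1892 15.1892]
tr(P') = 89.3784

1.4595 1.4595


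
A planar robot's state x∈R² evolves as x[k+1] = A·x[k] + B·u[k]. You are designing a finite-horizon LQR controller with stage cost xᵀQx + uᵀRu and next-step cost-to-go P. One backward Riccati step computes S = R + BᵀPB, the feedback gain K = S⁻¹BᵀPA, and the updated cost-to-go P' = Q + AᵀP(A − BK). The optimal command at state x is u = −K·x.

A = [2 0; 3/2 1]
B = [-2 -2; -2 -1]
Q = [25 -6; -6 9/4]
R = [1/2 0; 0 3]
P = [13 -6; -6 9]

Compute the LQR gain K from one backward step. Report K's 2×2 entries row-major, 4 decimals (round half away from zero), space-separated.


BᵀP = [-14.0000 -6.0000; -20.0000 3.0000]
S = R + BᵀPB = [1/2 0; 0 3] + [40.0000 34.0000; 34.0000 37.0000] = [40.5000 34.0000; 34.0000 40.0000]
BᵀPA = [-37.0000 -6.0000; -35.5000 3.0000]
K = S⁻¹·BᵀPA = [-0.5884 -0.7371; -0.3874 0.7015]
A−BK = [0.0485 -0.0711; -0.0641 0.2274]
AᵀP(A−BK) = [0.7282 -0.8680; -0.8680 2.4731]
P' = Q + AᵀP(A−BK) = [25.7282 -6.8680; -6.8680 4.7231]
tr(P') = 30.4512

-0.5884 -0.7371 -0.3874 0.7015


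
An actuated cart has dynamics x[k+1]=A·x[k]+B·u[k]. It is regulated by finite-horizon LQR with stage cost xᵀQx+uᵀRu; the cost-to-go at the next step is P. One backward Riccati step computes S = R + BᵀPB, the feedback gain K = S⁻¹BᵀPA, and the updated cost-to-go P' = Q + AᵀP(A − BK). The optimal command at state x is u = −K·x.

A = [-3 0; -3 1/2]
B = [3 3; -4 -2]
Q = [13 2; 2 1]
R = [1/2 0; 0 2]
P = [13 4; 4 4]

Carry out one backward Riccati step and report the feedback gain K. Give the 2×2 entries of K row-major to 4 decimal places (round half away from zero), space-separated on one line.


BᵀP = [23.0000 -4.0000; 31.0000 4.0000]
S = R + BᵀPB = [1/2 0; 0 2] + [85.0000 77.0000; 77.0000 85.0000] = [85.5000 77.0000; 77.0000 87.0000]
BᵀPA = [-57.0000 -2.0000; -105.0000 2.0000]
K = S⁻¹·BᵀPA = [2.0709 -0.2173; -3.0397 0.2153]
A−BK = [-0.0934 0.0060; -0.7960 0.0614]
AᵀP(A−BK) = [23.8668 -1.7787; -1.7787 0.1348]
P' = Q + AᵀP(A−BK) = [36.8668 0.2213; 0.2213 1.1348]
tr(P') = 38.0017

2.0709 -0.2173 -3.0397 0.2153


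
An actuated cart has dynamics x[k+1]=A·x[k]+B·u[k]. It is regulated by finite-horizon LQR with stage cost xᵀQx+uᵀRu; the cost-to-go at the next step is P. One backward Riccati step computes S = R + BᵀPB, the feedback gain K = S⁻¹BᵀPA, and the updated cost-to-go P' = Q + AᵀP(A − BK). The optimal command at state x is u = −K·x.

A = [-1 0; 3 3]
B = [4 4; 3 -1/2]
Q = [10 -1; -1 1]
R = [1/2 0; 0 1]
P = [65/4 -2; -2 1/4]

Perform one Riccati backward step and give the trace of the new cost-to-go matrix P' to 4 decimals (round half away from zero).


11.1331

BᵀP = [59.0000 -7.2500; 66.0000 -8.1250]
S = R + BᵀPB = [1/2 0; 0 1] + [214.2500 239.6250; 239.6250 268.0625] = [214.7500 239.6250; 239.6250 269.0625]
BᵀPA = [-80.7500 -21.7500; -90.3750 -24.3750]
K = S⁻¹·BᵀPA = [-0.1958 -0.0312; -0.1615 -0.0628]
A−BK = [0.4292 0.3760; 3.5066 3.0621]
AᵀP(A−BK) = [0.0926 0.0545; 0.0545 0.0405]
P' = Q + AᵀP(A−BK) = [10.0926 -0.9455; -0.9455 1.0405]
tr(P') = 11.1331


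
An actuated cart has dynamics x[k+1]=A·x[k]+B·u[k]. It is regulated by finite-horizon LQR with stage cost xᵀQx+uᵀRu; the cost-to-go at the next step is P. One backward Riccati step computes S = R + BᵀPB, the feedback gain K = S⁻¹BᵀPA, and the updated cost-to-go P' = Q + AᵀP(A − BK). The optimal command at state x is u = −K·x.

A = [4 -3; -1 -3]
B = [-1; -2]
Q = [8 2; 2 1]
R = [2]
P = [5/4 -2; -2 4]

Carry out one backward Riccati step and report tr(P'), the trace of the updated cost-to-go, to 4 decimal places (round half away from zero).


BᵀP = [2.7500 -6.0000]
S = R + BᵀPB = [2] + [9.2500] = [11.2500]
BᵀPA = [17.0000 9.7500]
K = S⁻¹·BᵀPA = [1.5111 0.8667]
A−BK = [5.5111 -2.1333; 2.0222 -1.2667]
AᵀP(A−BK) = [14.3111 0.2667; 0.2667 2.8000]
P' = Q + AᵀP(A−BK) = [22.3111 2.2667; 2.2667 3.8000]
tr(P') = 26.1111

26.1111


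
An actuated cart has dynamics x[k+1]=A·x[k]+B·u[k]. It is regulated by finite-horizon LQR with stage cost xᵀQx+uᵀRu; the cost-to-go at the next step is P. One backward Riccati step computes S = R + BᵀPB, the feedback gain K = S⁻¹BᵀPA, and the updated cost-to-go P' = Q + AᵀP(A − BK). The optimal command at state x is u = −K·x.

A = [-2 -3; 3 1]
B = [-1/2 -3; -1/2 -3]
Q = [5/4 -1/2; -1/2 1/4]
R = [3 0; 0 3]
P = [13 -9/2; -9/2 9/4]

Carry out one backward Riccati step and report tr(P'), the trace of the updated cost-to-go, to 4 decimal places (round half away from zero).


BᵀP = [-4.2500 1.1250; -25.5000 6.7500]
S = R + BᵀPB = [3 0; 0 3] + [1.5625 9.3750; 9.3750 56.2500] = [4.5625 9.3750; 9.3750 59.2500]
BᵀPA = [11.8750 13.8750; 71.2500 83.2500]
K = S⁻¹·BᵀPA = [0.1953 0.2282; 1.1716 1.3690]
A−BK = [1.6125 1.2210; 6.6125 5.2210]
AᵀP(A−BK) = [40.4522 34.0021; 34.0021 29.1182]
P' = Q + AᵀP(A−BK) = [41.7022 33.5021; 33.5021 29.3682]
tr(P') = 71.0704

71.0704


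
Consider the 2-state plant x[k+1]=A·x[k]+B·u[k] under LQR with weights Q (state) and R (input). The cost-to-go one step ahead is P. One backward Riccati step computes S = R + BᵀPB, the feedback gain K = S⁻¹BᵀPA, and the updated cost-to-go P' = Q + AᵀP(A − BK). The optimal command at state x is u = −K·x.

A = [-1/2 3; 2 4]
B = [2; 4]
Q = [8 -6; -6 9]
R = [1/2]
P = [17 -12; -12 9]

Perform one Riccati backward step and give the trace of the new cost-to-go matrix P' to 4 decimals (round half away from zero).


41.6159

BᵀP = [-14.0000 12.0000]
S = R + BᵀPB = [1/2] + [20.0000] = [20.5000]
BᵀPA = [31.0000 6.0000]
K = S⁻¹·BᵀPA = [1.5122 0.2927]
A−BK = [-3.5244 2.4146; -4.0488 2.8293]
AᵀP(A−BK) = [17.3720 -10.5732; -10.5732 7.2439]
P' = Q + AᵀP(A−BK) = [25.3720 -16.5732; -16.5732 16.2439]
tr(P') = 41.6159


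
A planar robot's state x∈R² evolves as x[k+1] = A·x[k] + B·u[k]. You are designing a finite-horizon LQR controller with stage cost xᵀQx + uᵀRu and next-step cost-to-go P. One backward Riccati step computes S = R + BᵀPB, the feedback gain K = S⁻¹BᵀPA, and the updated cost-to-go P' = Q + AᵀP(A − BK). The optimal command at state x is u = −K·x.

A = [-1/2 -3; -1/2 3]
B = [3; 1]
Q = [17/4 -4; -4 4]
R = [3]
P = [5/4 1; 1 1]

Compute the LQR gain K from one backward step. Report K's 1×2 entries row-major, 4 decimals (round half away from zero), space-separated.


-0.2059 -0.1059

BᵀP = [4.7500 4.0000]
S = R + BᵀPB = [3] + [18.2500] = [21.2500]
BᵀPA = [-4.3750 -2.2500]
K = S⁻¹·BᵀPA = [-0.2059 -0.1059]
A−BK = [0.1176 -2.6824; -0.2941 3.1059]
AᵀP(A−BK) = [0.1618 -0.0882; -0.0882 2.0118]
P' = Q + AᵀP(A−BK) = [4.4118 -4.0882; -4.0882 6.0118]
tr(P') = 10.4235


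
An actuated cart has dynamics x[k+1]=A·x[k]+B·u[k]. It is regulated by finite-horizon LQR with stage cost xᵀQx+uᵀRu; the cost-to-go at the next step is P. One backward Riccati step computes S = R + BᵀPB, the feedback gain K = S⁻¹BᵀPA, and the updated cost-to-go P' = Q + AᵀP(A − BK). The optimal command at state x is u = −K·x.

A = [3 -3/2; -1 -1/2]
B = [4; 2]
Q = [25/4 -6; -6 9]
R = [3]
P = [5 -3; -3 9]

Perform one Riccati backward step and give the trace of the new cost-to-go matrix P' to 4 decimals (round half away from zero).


BᵀP = [14.0000 6.0000]
S = R + BᵀPB = [3] + [68.0000] = [71.0000]
BᵀPA = [36.0000 -24.0000]
K = S⁻¹·BᵀPA = [0.5070 -0.3380]
A−BK = [0.9718 -0.1479; -2.0141 0.1761]
AᵀP(A−BK) = [53.7465 -5.8310; -5.8310 0.8873]
P' = Q + AᵀP(A−BK) = [59.9965 -11.8310; -11.8310 9.8873]
tr(P') = 69.8838

69.8838


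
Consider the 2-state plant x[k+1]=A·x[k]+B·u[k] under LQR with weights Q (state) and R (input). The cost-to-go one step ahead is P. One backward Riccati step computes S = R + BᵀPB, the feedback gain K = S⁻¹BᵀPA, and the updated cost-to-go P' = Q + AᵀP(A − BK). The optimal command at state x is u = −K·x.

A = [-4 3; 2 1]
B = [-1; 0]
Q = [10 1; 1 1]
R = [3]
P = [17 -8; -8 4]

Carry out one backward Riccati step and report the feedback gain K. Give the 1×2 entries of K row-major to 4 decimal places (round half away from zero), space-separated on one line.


4.2000 -2.1500

BᵀP = [-17.0000 8.0000]
S = R + BᵀPB = [3] + [17.0000] = [20.0000]
BᵀPA = [84.0000 -43.0000]
K = S⁻¹·BᵀPA = [4.2000 -2.1500]
A−BK = [0.2000 0.8500; 2.0000 1.0000]
AᵀP(A−BK) = [63.2000 -31.4000; -31.4000 16.5500]
P' = Q + AᵀP(A−BK) = [73.2000 -30.4000; -30.4000 17.5500]
tr(P') = 90.7500


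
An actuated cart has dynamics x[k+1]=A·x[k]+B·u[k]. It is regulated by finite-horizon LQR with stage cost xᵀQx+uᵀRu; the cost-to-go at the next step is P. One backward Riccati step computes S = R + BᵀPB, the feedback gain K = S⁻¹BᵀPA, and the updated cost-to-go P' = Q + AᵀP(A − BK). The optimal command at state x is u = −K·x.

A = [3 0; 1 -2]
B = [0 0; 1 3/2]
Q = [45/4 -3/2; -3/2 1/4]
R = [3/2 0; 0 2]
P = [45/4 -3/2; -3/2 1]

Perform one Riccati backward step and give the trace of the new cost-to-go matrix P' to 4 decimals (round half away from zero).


BᵀP = [-1.5000 1.0000; -2.2500 1.5000]
S = R + BᵀPB = [3/2 0; 0 2] + [1.0000 1.5000; 1.5000 2.2500] = [2.5000 1.5000; 1.5000 4.2500]
BᵀPA = [-3.5000 -2.0000; -5.2500 -3.0000]
K = S⁻¹·BᵀPA = [-0.8358 -0.4776; -0.9403 -0.5373]
A−BK = [3.0000 0.0000; 3.2463 -0.7164]
AᵀP(A−BK) = [85.3881 2.5075; 2.5075 1.4328]
P' = Q + AᵀP(A−BK) = [96.6381 1.0075; 1.0075 1.6828]
tr(P') = 98.3209

98.3209


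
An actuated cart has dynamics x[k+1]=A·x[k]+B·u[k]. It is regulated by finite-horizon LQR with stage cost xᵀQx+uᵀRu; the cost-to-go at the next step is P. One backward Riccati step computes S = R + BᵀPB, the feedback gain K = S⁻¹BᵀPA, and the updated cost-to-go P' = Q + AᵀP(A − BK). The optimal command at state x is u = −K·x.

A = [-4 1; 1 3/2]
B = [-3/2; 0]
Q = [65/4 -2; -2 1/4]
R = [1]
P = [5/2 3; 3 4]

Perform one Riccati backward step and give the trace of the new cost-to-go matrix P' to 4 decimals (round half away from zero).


BᵀP = [-3.7500 -4.5000]
S = R + BᵀPB = [1] + [5.6250] = [6.6250]
BᵀPA = [10.5000 -10.5000]
K = S⁻¹·BᵀPA = [1.5849 -1.5849]
A−BK = [-1.6226 -1.3774; 1.0000 1.5000]
AᵀP(A−BK) = [3.3585 -2.3585; -2.3585 3.8585]
P' = Q + AᵀP(A−BK) = [19.6085 -4.3585; -4.3585 4.1085]
tr(P') = 23.7170

23.7170


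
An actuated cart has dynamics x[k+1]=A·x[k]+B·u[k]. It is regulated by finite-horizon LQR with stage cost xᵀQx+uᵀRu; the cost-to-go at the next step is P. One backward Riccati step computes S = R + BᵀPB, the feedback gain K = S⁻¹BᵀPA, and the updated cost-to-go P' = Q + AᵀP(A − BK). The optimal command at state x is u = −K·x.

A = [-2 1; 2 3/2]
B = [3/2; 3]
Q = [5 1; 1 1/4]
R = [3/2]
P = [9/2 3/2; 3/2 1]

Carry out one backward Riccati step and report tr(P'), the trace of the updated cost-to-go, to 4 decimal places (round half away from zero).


11.5618

BᵀP = [11.2500 5.2500]
S = R + BᵀPB = [3/2] + [32.6250] = [34.1250]
BᵀPA = [-12.0000 19.1250]
K = S⁻¹·BᵀPA = [-0.3516 0.5604]
A−BK = [-1.4725 0.1593; 3.0549 -0.1813]
AᵀP(A−BK) = [5.7802 -0.7747; -0.7747 0.5316]
P' = Q + AᵀP(A−BK) = [10.7802 0.2253; 0.2253 0.7816]
tr(P') = 11.5618


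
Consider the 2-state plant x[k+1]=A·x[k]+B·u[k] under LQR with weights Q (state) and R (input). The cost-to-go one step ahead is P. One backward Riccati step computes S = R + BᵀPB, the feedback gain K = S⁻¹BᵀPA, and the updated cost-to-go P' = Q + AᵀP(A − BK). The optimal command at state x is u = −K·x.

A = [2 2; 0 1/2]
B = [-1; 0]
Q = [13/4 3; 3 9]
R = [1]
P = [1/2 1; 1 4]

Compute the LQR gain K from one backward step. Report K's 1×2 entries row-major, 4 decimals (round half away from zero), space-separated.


-0.6667 -1.0000

BᵀP = [-0.5000 -1.0000]
S = R + BᵀPB = [1] + [0.5000] = [1.5000]
BᵀPA = [-1.0000 -1.5000]
K = S⁻¹·BᵀPA = [-0.6667 -1.0000]
A−BK = [1.3333 1.0000; 0.0000 0.5000]
AᵀP(A−BK) = [1.3333 2.0000; 2.0000 3.5000]
P' = Q + AᵀP(A−BK) = [4.5833 5.0000; 5.0000 12.5000]
tr(P') = 17.0833


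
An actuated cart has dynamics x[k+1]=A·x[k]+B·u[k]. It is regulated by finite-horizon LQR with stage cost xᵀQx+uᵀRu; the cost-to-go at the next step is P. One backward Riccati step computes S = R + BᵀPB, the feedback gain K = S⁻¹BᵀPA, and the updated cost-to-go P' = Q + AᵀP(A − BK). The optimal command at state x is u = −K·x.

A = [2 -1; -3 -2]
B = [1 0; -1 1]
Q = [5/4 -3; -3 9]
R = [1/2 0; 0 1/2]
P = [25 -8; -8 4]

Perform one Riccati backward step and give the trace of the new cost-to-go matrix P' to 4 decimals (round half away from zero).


15.6862

BᵀP = [33.0000 -12.0000; -8.0000 4.0000]
S = R + BᵀPB = [1/2 0; 0 1/2] + [45.0000 -12.0000; -12.0000 4.0000] = [45.5000 -12.0000; -12.0000 4.5000]
BᵀPA = [102.0000 -9.0000; -28.0000 0.0000]
K = S⁻¹·BᵀPA = [2.0247 -0.6667; -0.8230 -1.7778]
A−BK = [-0.0247 -0.3333; -0.1523 -0.8889]
AᵀP(A−BK) = [2.4362 0.2222; 0.2222 3.0000]
P' = Q + AᵀP(A−BK) = [3.6862 -2.7778; -2.7778 12.0000]
tr(P') = 15.6862


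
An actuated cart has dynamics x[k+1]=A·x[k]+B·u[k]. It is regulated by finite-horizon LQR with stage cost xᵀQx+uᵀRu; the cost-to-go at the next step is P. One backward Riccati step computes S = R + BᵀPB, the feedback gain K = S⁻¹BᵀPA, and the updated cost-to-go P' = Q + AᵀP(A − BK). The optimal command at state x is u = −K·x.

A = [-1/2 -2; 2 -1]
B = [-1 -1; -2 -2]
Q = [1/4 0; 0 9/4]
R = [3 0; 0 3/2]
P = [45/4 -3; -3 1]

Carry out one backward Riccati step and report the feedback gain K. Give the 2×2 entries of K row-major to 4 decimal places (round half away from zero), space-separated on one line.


BᵀP = [-5.2500 1.0000; -5.2500 1.0000]
S = R + BᵀPB = [3 0; 0 3/2] + [3.2500 3.2500; 3.2500 3.2500] = [6.2500 3.2500; 3.2500 4.7500]
BᵀPA = [4.6250 9.5000; 4.6250 9.5000]
K = S⁻¹·BᵀPA = [0.3627 0.7451; 0.7255 1.4902]
A−BK = [0.5882 0.2353; 4.1765 3.4706]
AᵀP(A−BK) = [7.7794 9.4118; 9.4118 12.7647]
P' = Q + AᵀP(A−BK) = [8.0294 9.4118; 9.4118 15.0147]
tr(P') = 23.0441

0.3627 0.7451 0.7255 1.4902


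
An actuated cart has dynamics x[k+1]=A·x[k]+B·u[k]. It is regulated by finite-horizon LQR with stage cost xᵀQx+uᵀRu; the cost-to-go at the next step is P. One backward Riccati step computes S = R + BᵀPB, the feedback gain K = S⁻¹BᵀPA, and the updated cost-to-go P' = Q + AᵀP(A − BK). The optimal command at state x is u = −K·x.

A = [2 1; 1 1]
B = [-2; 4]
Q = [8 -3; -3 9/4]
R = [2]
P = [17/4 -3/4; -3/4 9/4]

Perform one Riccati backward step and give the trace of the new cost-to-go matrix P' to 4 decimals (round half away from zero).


BᵀP = [-11.5000 10.5000]
S = R + BᵀPB = [2] + [65.0000] = [67.0000]
BᵀPA = [-12.5000 -1.0000]
K = S⁻¹·BᵀPA = [-0.1866 -0.0149]
A−BK = [1.6269 0.9701; 1.7463 1.0597]
AᵀP(A−BK) = [13.9179 8.3134; 8.3134 4.9851]
P' = Q + AᵀP(A−BK) = [21.9179 5.3134; 5.3134 7.2351]
tr(P') = 29.1530

29.1530


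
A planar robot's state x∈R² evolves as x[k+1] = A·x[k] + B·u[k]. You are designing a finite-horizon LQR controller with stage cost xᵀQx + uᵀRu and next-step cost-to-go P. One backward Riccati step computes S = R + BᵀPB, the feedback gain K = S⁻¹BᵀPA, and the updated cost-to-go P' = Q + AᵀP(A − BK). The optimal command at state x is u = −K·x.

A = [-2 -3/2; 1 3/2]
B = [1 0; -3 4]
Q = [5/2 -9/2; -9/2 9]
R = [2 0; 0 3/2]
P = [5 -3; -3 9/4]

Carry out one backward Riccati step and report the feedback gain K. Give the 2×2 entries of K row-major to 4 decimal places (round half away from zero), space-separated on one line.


-0.7313 -0.6109 0.1194 0.2047

BᵀP = [14.0000 -9.7500; -12.0000 9.0000]
S = R + BᵀPB = [2 0; 0 3/2] + [43.2500 -39.0000; -39.0000 36.0000] = [45.2500 -39.0000; -39.0000 37.5000]
BᵀPA = [-37.7500 -35.6250; 33.0000 31.5000]
K = S⁻¹·BᵀPA = [-0.7313 -0.6109; 0.1194 0.2047]
A−BK = [-1.2687 -0.8891; -1.6716 -1.1514]
AᵀP(A−BK) = [2.7015 2.0597; 2.0597 1.6023]
P' = Q + AᵀP(A−BK) = [5.2015 -2.4403; -2.4403 10.6023]
tr(P') = 15.8038


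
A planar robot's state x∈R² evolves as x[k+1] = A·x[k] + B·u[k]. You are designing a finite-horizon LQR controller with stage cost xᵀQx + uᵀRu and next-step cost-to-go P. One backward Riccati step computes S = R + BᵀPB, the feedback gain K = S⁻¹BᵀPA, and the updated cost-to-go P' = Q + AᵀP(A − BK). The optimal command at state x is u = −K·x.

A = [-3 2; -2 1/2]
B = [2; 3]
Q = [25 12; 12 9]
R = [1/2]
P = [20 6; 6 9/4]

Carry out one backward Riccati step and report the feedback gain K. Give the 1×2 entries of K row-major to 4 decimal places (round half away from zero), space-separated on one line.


-1.2243 0.7258

BᵀP = [58.0000 18.7500]
S = R + BᵀPB = [1/2] + [172.2500] = [172.7500]
BᵀPA = [-211.5000 125.3750]
K = S⁻¹·BᵀPA = [-1.2243 0.7258]
A−BK = [-0.5514 0.5485; 1.6729 -1.6773]
AᵀP(A−BK) = [2.0579 -1.7518; -1.7518 1.5704]
P' = Q + AᵀP(A−BK) = [27.0579 10.2482; 10.2482 10.5704]
tr(P') = 37.6283


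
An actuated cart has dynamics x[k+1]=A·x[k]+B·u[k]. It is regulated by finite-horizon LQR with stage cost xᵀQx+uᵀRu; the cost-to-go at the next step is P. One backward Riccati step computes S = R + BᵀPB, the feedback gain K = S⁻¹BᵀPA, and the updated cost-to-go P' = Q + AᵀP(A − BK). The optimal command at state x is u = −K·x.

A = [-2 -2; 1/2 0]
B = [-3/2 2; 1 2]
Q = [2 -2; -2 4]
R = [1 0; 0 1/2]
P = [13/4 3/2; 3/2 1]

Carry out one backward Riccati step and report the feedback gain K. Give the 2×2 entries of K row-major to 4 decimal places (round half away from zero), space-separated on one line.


BᵀP = [-3.3750 -1.2500; 9.5000 5.0000]
S = R + BᵀPB = [1 0; 0 1/2] + [3.8125 -9.2500; -9.2500 29.0000] = [4.8125 -9.2500; -9.2500 29.5000]
BᵀPA = [6.1250 6.7500; -16.5000 -19.0000]
K = S⁻¹·BᵀPA = [0.4975 0.4144; -0.4033 -0.5141]
A−BK = [-0.4471 -0.3501; 0.8091 0.6139]
AᵀP(A−BK) = [0.5479 0.4787; 0.4787 0.4343]
P' = Q + AᵀP(A−BK) = [2.5479 -1.5213; -1.5213 4.4343]
tr(P') = 6.9823

0.4975 0.4144 -0.4033 -0.5141


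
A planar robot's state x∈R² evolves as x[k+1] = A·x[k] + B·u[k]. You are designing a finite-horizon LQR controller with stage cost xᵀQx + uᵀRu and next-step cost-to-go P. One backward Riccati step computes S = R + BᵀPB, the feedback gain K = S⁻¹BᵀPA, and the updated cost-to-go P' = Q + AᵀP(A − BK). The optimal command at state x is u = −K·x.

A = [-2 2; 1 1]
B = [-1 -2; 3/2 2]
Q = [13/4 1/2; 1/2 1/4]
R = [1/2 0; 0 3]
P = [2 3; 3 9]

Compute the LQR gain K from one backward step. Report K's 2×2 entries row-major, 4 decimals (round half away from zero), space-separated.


BᵀP = [2.5000 10.5000; 2.0000 12.0000]
S = R + BᵀPB = [1/2 0; 0 3] + [13.2500 16.0000; 16.0000 20.0000] = [13.7500 16.0000; 16.0000 23.0000]
BᵀPA = [5.5000 15.5000; 8.0000 16.0000]
K = S⁻¹·BᵀPA = [-0.0249 1.6680; 0.3651 -0.4647]
A−BK = [-1.2946 2.7386; 0.3071 -0.5726]
AᵀP(A−BK) = [2.2158 -4.4564; -4.4564 10.5809]
P' = Q + AᵀP(A−BK) = [5.4658 -3.9564; -3.9564 10.8309]
tr(P') = 16.2967

-0.0249 1.6680 0.3651 -0.4647


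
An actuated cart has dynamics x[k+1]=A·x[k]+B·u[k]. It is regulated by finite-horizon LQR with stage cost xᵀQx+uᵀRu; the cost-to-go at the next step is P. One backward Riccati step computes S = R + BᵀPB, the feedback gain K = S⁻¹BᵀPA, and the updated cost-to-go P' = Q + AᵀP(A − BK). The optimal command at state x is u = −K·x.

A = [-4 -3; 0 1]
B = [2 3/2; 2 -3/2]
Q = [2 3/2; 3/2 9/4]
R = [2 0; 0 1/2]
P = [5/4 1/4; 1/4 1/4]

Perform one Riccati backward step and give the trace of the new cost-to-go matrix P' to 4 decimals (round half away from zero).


BᵀP = [3.0000 1.0000; 1.5000 0.0000]
S = R + BᵀPB = [2 0; 0 1/2] + [8.0000 3.0000; 3.0000 2.2500] = [10.0000 3.0000; 3.0000 2.7500]
BᵀPA = [-12.0000 -8.0000; -6.0000 -4.5000]
K = S⁻¹·BᵀPA = [-0.8108 -0.4595; -1.2973 -1.1351]
A−BK = [-0.4324 -0.3784; -0.3243 0.2162]
AᵀP(A−BK) = [2.4865 1.6757; 1.6757 1.2162]
P' = Q + AᵀP(A−BK) = [4.4865 3.1757; 3.1757 3.4662]
tr(P') = 7.9527

7.9527


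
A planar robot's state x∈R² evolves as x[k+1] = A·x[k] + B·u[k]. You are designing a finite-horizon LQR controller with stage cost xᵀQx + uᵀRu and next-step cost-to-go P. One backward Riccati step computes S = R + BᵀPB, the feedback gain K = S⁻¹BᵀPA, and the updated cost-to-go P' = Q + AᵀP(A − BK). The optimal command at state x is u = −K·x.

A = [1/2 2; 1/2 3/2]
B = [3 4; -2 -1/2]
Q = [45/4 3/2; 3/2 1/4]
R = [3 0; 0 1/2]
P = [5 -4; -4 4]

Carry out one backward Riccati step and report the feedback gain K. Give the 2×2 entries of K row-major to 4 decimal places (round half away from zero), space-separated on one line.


BᵀP = [23.0000 -20.0000; 22.0000 -18.0000]
S = R + BᵀPB = [3 0; 0 1/2] + [109.0000 102.0000; 102.0000 97.0000] = [112.0000 102.0000; 102.0000 97.5000]
BᵀPA = [1.5000 16.0000; 2.0000 17.0000]
K = S⁻¹·BᵀPA = [-0.1119 -0.3372; 0.1376 0.5271]
A−BK = [0.2854 0.9031; 0.3450 1.0891]
AᵀP(A−BK) = [0.1427 0.4516; 0.4516 1.4341]
P' = Q + AᵀP(A−BK) = [11.3927 1.9516; 1.9516 1.6841]
tr(P') = 13.0768

-0.1119 -0.3372 0.1376 0.5271


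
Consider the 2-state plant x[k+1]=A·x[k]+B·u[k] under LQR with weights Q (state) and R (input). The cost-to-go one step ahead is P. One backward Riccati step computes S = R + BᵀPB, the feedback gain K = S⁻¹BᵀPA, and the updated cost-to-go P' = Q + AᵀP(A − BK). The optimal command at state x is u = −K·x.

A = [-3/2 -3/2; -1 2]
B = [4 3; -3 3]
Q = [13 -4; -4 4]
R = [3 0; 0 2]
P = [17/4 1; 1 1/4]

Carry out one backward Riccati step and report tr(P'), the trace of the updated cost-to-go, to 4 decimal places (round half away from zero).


BᵀP = [14.0000 3.2500; 15.7500 3.7500]
S = R + BᵀPB = [3 0; 0 2] + [46.2500 51.7500; 51.7500 58.5000] = [49.2500 51.7500; 51.7500 60.5000]
BᵀPA = [-24.2500 -14.5000; -27.3750 -16.1250]
K = S⁻¹·BᵀPA = [-0.1674 -0.1419; -0.3093 -0.1452]
A−BK = [0.0974 -0.4970; -0.5741 2.0099]
AᵀP(A−BK) = [0.2863 0.1479; 0.1479 0.1644]
P' = Q + AᵀP(A−BK) = [13.2863 -3.8521; -3.8521 4.1644]
tr(P') = 17.4507

17.4507


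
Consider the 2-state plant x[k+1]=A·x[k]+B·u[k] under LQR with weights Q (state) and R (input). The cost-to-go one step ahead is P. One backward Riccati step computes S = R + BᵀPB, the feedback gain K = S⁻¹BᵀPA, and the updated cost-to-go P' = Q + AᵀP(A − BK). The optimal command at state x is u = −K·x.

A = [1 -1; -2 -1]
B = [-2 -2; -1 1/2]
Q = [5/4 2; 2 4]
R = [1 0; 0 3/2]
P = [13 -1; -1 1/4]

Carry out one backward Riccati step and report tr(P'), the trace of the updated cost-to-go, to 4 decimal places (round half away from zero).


BᵀP = [-25.0000 1.7500; -26.5000 2.1250]
S = R + BᵀPB = [1 0; 0 3/2] + [48.2500 50.8750; 50.8750 54.0625] = [49.2500 50.8750; 50.8750 55.5625]
BᵀPA = [-28.5000 23.2500; -30.7500 24.3750]
K = S⁻¹·BᵀPA = [-0.1291 0.3492; -0.4353 0.1189]
A−BK = [-0.1286 -0.0637; -1.9114 -0.7102]
AᵀP(A−BK) = [0.9376 0.1101; 0.1101 0.2315]
P' = Q + AᵀP(A−BK) = [2.1876 2.1101; 2.1101 4.2315]
tr(P') = 6.4191

6.4191


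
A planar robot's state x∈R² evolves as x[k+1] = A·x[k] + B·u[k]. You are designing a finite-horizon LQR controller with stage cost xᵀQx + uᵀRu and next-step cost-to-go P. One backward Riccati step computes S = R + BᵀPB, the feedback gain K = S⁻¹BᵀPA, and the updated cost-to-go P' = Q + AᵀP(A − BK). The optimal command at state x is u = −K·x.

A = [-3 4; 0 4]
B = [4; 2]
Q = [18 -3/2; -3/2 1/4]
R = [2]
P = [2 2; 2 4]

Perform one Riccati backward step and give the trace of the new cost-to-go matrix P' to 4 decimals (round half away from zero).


BᵀP = [12.0000 16.0000]
S = R + BᵀPB = [2] + [80.0000] = [82.0000]
BᵀPA = [-36.0000 112.0000]
K = S⁻¹·BᵀPA = [-0.4390 1.3659]
A−BK = [-1.2439 -1.4634; 0.8780 1.2683]
AᵀP(A−BK) = [2.1951 1.1707; 1.1707 7.0244]
P' = Q + AᵀP(A−BK) = [20.1951 -0.3293; -0.3293 7.2744]
tr(P') = 27.4695

27.4695


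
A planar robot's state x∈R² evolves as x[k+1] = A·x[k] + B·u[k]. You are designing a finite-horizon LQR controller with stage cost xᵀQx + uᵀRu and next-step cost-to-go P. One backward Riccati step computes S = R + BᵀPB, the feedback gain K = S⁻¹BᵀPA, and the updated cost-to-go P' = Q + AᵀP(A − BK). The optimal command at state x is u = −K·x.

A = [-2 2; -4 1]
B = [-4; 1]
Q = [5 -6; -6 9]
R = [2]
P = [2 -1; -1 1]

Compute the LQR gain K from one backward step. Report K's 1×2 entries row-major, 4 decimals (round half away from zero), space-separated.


-0.0465 -0.3023

BᵀP = [-9.0000 5.0000]
S = R + BᵀPB = [2] + [41.0000] = [43.0000]
BᵀPA = [-2.0000 -13.0000]
K = S⁻¹·BᵀPA = [-0.0465 -0.3023]
A−BK = [-2.1860 0.7907; -3.9535 1.3023]
AᵀP(A−BK) = [7.9070 -2.6047; -2.6047 1.0698]
P' = Q + AᵀP(A−BK) = [12.9070 -8.6047; -8.6047 10.0698]
tr(P') = 22.9767


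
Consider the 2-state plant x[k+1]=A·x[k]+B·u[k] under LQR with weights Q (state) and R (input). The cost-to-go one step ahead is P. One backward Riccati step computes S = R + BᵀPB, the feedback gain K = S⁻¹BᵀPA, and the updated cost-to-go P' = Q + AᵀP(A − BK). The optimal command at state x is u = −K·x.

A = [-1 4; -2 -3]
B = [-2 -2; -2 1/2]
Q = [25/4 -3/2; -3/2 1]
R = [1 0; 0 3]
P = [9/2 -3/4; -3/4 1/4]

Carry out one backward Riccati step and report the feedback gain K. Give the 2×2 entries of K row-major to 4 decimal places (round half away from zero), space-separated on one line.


BᵀP = [-7.5000 1.0000; -9.3750 1.6250]
S = R + BᵀPB = [1 0; 0 3] + [13.0000 15.5000; 15.5000 19.5625] = [14.0000 15.5000; 15.5000 22.5625]
BᵀPA = [5.5000 -33.0000; 6.1250 -42.3750]
K = S⁻¹·BᵀPA = [0.3855 -1.1603; 0.0066 -1.0810]
A−BK = [-0.2157 -0.4826; -1.2322 -4.7802]
AᵀP(A−BK) = [0.3390 0.2529; 0.2529 8.1521]
P' = Q + AᵀP(A−BK) = [6.5890 -1.2471; -1.2471 9.1521]
tr(P') = 15.7411

0.3855 -1.1603 0.0066 -1.0810


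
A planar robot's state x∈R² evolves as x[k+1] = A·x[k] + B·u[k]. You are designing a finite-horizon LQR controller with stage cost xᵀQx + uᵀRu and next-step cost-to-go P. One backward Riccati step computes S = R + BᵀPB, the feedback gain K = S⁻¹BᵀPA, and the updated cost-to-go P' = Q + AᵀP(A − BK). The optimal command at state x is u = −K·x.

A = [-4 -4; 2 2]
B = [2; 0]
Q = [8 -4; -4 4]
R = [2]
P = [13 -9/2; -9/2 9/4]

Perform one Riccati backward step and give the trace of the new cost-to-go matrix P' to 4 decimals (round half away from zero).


38.7407

BᵀP = [26.0000 -9.0000]
S = R + BᵀPB = [2] + [52.0000] = [54.0000]
BᵀPA = [-122.0000 -122.0000]
K = S⁻¹·BᵀPA = [-2.2593 -2.2593]
A−BK = [0.5185 0.5185; 2.0000 2.0000]
AᵀP(A−BK) = [13.3704 13.3704; 13.3704 13.3704]
P' = Q + AᵀP(A−BK) = [21.3704 9.3704; 9.3704 17.3704]
tr(P') = 38.7407


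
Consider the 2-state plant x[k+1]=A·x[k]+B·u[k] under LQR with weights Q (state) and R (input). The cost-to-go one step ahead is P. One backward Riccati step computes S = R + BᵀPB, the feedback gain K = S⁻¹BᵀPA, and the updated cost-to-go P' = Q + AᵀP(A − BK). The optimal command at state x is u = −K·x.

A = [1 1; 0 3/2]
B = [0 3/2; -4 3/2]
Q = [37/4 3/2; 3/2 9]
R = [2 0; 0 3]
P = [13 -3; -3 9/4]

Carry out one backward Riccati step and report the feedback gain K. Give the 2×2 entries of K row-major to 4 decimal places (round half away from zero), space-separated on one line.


BᵀP = [12.0000 -9.0000; 15.0000 -1.1250]
S = R + BᵀPB = [2 0; 0 3] + [36.0000 4.5000; 4.5000 20.8125] = [38.0000 4.5000; 4.5000 23.8125]
BᵀPA = [12.0000 -1.5000; 15.0000 13.3125]
K = S⁻¹·BᵀPA = [0.2467 -0.1081; 0.5833 0.5795]
A−BK = [0.1251 0.1308; 0.1119 0.1984]
AᵀP(A−BK) = [1.2900 1.1049; 1.1049 1.1860]
P' = Q + AᵀP(A−BK) = [10.5400 2.6049; 2.6049 10.1860]
tr(P') = 20.7259

0.2467 -0.1081 0.5833 0.5795


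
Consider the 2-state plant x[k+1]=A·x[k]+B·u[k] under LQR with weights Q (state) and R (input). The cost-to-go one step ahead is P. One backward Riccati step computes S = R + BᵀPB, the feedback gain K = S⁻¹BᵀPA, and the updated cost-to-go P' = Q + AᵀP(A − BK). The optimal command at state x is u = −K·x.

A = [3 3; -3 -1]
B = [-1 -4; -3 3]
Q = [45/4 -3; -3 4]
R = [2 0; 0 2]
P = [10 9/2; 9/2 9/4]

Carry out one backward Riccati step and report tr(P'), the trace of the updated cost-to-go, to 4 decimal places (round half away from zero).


17.3676

BᵀP = [-23.5000 -11.2500; -26.5000 -11.2500]
S = R + BᵀPB = [2 0; 0 2] + [57.2500 60.2500; 60.2500 72.2500] = [59.2500 60.2500; 60.2500 74.2500]
BᵀPA = [-36.7500 -59.2500; -45.7500 -68.2500]
K = S⁻¹·BᵀPA = [0.0361 -0.3734; -0.6454 -0.6162]
A−BK = [0.4543 0.1618; -0.9555 -0.2717]
AᵀP(A−BK) = [1.0471 0.8365; 0.8365 1.0705]
P' = Q + AᵀP(A−BK) = [12.2971 -2.1635; -2.1635 5.0705]
tr(P') = 17.3676
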